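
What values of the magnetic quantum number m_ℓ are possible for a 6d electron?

-2, -1, 0, 1, 2

The 6d subshell has ℓ = 2, and m_ℓ takes every integer from −ℓ to +ℓ. With ℓ = 2 that gives the 5 values -2, -1, 0, 1, 2.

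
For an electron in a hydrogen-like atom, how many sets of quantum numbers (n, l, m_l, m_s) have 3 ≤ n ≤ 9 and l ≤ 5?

Go shell by shell, enumerating (l, m_l) with l ≤ 5:
n=3 → 9; n=4 → 16; n=5 → 25; n=6 → 36; n=7 → 36; n=8 → 36; n=9 → 36.
Orbitals: 9 + 16 + 25 + 36 + 36 + 36 + 36 = 194. Including both spin states (m_s = ±1/2) gives 2 × 194 = 388 states.

388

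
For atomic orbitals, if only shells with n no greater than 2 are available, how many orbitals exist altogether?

Total orbitals = 1² + 2² = 5.

5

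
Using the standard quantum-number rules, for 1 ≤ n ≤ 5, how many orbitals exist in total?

55

Total orbitals = 1² + 2² + 3² + 4² + 5² = 55.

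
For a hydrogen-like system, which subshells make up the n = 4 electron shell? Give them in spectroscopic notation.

4s, 4p, 4d, 4f

For n = 4, l runs from 0 to 3. In spectroscopic notation l = 0,1,2,… ↔ s,p,d,f,g,h,i, so the subshells are 4s, 4p, 4d, 4f.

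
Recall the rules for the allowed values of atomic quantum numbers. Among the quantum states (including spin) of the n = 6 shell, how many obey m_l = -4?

The n = 6 shell has l = 0 through 5; check each.
Orbitals with m_l = -4, by l: l=4 → 1; l=5 → 1.
Orbitals: 1 + 1 = 2. Each orbital carries two spin states, so 2 × 2 = 4 states.

4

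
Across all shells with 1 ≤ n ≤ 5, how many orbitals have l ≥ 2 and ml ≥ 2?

Count contributing orbitals for each principal shell:
n=3 → 1; n=4 → 3; n=5 → 6.
Total orbitals: 1 + 3 + 6 = 10.

10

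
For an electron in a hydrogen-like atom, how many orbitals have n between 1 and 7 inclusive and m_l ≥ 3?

Treat each shell separately and count matching orbitals:
n=4 → 1; n=5 → 3; n=6 → 6; n=7 → 10.
Total orbitals: 1 + 3 + 6 + 10 = 20.

20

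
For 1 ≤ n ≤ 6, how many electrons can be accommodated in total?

182

Total orbitals = 1² + 2² + 3² + 4² + 5² + 6² = 91. Doubling for spin gives 182 electrons.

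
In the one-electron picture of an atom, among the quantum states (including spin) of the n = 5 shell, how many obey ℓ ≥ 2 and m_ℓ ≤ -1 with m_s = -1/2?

9

For n = 5, ℓ ranges over 0 … 4.
Orbitals with ℓ ≥ 2 and m_ℓ ≤ -1, by ℓ: ℓ=2 → 2; ℓ=3 → 3; ℓ=4 → 4.
Orbitals: 2 + 3 + 4 = 9. With m_s fixed to a single value there is one state per orbital, giving 9 states.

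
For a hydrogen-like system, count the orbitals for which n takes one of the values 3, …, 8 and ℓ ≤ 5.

158

Treat each shell separately and count matching orbitals:
n=3 → 9; n=4 → 16; n=5 → 25; n=6 → 36; n=7 → 36; n=8 → 36.
Total orbitals: 9 + 16 + 25 + 36 + 36 + 36 = 158.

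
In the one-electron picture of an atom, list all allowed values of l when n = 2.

l is an integer with 0 ≤ l ≤ n−1, so for n = 2: l = 0, 1.

0, 1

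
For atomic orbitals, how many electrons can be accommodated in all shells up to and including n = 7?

280

Total orbitals = 1² + 2² + 3² + 4² + 5² + 6² + 7² = 140. Doubling for spin gives 280 electrons.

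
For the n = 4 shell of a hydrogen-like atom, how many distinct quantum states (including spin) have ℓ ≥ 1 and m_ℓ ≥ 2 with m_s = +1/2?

3

For n = 4, ℓ ranges over 0 … 3.
Per ℓ-value: ℓ=2 → 1; ℓ=3 → 2.
Orbitals: 1 + 2 = 3. With m_s fixed to a single value there is one state per orbital, giving 3 states.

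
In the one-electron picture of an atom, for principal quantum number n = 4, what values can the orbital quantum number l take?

0, 1, 2, 3

l is an integer with 0 ≤ l ≤ n−1, so for n = 4: l = 0, 1, 2, 3.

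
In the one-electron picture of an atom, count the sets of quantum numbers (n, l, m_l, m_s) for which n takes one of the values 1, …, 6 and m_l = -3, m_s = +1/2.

6

Per-shell orbital counts meeting the constraint:
n=4 → 1; n=5 → 2; n=6 → 3.
Orbitals: 1 + 2 + 3 = 6. With m_s fixed to +1/2 there is one state per orbital, so 6 states.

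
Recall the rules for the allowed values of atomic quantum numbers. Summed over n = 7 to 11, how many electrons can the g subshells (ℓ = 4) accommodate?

A g subshell (ℓ = 4) exists for every n ≥ 5, so shells n = 7, 8, 9, 10, 11 each contribute one — 5 subshells.
Since each g subshell holds 2(2·4+1) = 18 electrons, the total is 5 × 18 = 90.

90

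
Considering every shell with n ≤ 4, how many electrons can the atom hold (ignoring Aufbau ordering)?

60

Total orbitals = 1² + 2² + 3² + 4² = 30. Doubling for spin gives 60 electrons.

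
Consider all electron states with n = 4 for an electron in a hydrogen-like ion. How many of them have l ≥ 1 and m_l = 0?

The n = 4 shell has l = 0 through 3; check each.
Per l-value: l=1 → 1; l=2 → 1; l=3 → 1.
Orbitals: 1 + 1 + 1 = 3. Each orbital carries two spin states, so 3 × 2 = 6 states.

6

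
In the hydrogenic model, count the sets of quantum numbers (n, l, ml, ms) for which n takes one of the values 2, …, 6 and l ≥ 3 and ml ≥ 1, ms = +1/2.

Treat each shell separately and count matching orbitals:
n=4 → 3; n=5 → 7; n=6 → 12.
Orbitals: 3 + 7 + 12 = 22. With ms fixed to +1/2 there is one state per orbital, so 22 states.

22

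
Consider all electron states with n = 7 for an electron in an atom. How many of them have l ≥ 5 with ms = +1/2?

Per l-value: l=5 → 11; l=6 → 13.
Orbitals: 11 + 13 = 24. With ms fixed to a single value there is one state per orbital, giving 24 states.

24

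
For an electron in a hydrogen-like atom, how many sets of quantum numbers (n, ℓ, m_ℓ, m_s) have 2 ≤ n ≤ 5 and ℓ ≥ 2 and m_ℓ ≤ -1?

32

Work shell by shell — for each n, count the (ℓ, m_ℓ) pairs that satisfy ℓ ≥ 2 and m_ℓ ≤ -1:
n=3 → 2; n=4 → 5; n=5 → 9.
Orbitals: 2 + 5 + 9 = 16. Including both spin states (m_s = ±1/2) gives 2 × 16 = 32 states.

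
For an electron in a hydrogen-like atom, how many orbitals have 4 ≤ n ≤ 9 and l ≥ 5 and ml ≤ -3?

40

Treat each shell separately and count matching orbitals:
n=6 → 3; n=7 → 7; n=8 → 12; n=9 → 18.
Total orbitals: 3 + 7 + 12 + 18 = 40.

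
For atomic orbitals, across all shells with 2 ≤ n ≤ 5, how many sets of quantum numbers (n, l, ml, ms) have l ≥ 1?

100

Per-shell orbital counts meeting the constraint:
n=2 → 3; n=3 → 8; n=4 → 15; n=5 → 24.
Orbitals: 3 + 8 + 15 + 24 = 50. Including both spin states (ms = ±1/2) gives 2 × 50 = 100 states.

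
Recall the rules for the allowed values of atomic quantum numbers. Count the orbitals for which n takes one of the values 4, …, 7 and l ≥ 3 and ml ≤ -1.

Go shell by shell, enumerating (l, ml) with l ≥ 3 and ml ≤ -1:
n=4 → 3; n=5 → 7; n=6 → 12; n=7 → 18.
Total orbitals: 3 + 7 + 12 + 18 = 40.

40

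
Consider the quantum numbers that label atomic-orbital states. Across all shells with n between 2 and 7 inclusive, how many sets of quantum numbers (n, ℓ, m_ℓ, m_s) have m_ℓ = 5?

6

For each n in the range, tally the orbitals obeying m_ℓ = 5:
n=6 → 1; n=7 → 2.
Orbitals: 1 + 2 = 3. Including both spin states (m_s = ±1/2) gives 2 × 3 = 6 states.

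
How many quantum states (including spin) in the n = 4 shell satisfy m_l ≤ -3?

The n = 4 shell has l = 0 through 3; check each.
Contributions: l=3 → 1.
Orbitals: 1. Each orbital carries two spin states, so 1 × 2 = 2 states.

2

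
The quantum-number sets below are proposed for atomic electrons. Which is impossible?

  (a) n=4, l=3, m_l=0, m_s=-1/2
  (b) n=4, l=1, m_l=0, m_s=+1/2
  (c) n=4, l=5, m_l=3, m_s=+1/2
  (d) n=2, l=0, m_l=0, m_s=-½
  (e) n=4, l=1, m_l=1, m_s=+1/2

(c) has l = 5 ≥ n = 4, violating 0 ≤ l ≤ n−1.
The remaining sets (a), (b), (d), (e) satisfy all four rules.

(c)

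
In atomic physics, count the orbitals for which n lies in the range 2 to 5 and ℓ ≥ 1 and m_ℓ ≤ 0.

30

Work shell by shell — for each n, count the (ℓ, m_ℓ) pairs that satisfy ℓ ≥ 1 and m_ℓ ≤ 0:
n=2 → 2; n=3 → 5; n=4 → 9; n=5 → 14.
Total orbitals: 2 + 5 + 9 + 14 = 30.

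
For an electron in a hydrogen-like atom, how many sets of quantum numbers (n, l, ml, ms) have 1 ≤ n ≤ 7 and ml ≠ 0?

224

Per-shell orbital counts meeting the constraint:
n=2 → 2; n=3 → 6; n=4 → 12; n=5 → 20; n=6 → 30; n=7 → 42.
Orbitals: 2 + 6 + 12 + 20 + 30 + 42 = 112. Including both spin states (ms = ±1/2) gives 2 × 112 = 224 states.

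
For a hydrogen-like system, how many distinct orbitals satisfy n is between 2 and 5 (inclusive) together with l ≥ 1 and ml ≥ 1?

For each n in the range, tally the orbitals obeying l ≥ 1 and ml ≥ 1:
n=2 → 1; n=3 → 3; n=4 → 6; n=5 → 10.
Total orbitals: 1 + 3 + 6 + 10 = 20.

20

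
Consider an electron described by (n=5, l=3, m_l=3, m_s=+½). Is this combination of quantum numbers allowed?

Valid

n = 5 is a positive integer. l = 3 satisfies 0 ≤ l ≤ n−1 = 4. m_l = 3 lies in the range −l … +l (here −3 … 3). m_s = +1/2 is one of ±1/2.
All four constraints are satisfied.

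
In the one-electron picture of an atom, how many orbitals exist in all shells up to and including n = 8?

204

Total orbitals = 1² + 2² + 3² + 4² + 5² + 6² + 7² + 8² = 204.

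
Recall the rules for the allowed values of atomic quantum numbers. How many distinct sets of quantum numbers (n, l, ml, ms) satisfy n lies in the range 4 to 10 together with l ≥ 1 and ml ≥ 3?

Go shell by shell, enumerating (l, ml) with l ≥ 1 and ml ≥ 3:
n=4 → 1; n=5 → 3; n=6 → 6; n=7 → 10; n=8 → 15; n=9 → 21; n=10 → 28.
Orbitals: 1 + 3 + 6 + 10 + 15 + 21 + 28 = 84. Including both spin states (ms = ±1/2) gives 2 × 84 = 168 states.

168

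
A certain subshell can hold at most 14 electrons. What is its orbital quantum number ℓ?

ℓ = 3

2(2ℓ+1) = 14 ⇒ 2ℓ+1 = 7 ⇒ ℓ = 3.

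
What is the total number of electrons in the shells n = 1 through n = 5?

Shell n has n² orbitals: 1²=1 + 2²=4 + 3²=9 + 4²=16 + 5²=25 = 55 orbitals.
Two spin states per orbital: 2 × 55 = 110 electrons.

110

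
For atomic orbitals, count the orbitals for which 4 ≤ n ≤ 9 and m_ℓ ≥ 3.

Per-shell orbital counts meeting the constraint:
n=4 → 1; n=5 → 3; n=6 → 6; n=7 → 10; n=8 → 15; n=9 → 21.
Total orbitals: 1 + 3 + 6 + 10 + 15 + 21 = 56.

56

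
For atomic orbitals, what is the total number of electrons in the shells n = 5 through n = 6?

122

Shell n has n² orbitals: 5²=25 + 6²=36 = 61 orbitals.
Two spin states per orbital: 2 × 61 = 122 electrons.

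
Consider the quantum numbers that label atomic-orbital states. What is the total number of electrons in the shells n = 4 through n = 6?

Shell n has n² orbitals: 4²=16 + 5²=25 + 6²=36 = 77 orbitals.
Two spin states per orbital: 2 × 77 = 154 electrons.

154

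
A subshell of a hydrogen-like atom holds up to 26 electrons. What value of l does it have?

2(2l+1) = 26 ⇒ 2l+1 = 13 ⇒ l = 6.

l = 6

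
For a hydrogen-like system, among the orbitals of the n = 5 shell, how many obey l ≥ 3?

16

For n = 5, l ranges over 0 … 4.
Orbitals with l ≥ 3, by l: l=3 → 7; l=4 → 9.
Total orbitals: 7 + 9 = 16.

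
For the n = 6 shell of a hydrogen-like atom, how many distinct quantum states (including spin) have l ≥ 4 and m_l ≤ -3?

Orbitals with l ≥ 4 and m_l ≤ -3, by l: l=4 → 2; l=5 → 3.
Orbitals: 2 + 3 = 5. Each orbital carries two spin states, so 5 × 2 = 10 states.

10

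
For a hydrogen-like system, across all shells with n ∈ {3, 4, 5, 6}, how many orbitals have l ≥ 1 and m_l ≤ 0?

48

Per-shell orbital counts meeting the constraint:
n=3 → 5; n=4 → 9; n=5 → 14; n=6 → 20.
Total orbitals: 5 + 9 + 14 + 20 = 48.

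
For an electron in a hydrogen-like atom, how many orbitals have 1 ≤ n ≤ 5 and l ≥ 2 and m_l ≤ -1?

16

Count contributing orbitals for each principal shell:
n=3 → 2; n=4 → 5; n=5 → 9.
Total orbitals: 2 + 5 + 9 = 16.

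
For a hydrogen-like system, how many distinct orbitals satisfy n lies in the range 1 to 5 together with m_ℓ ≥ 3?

4

For each n in the range, tally the orbitals obeying m_ℓ ≥ 3:
n=4 → 1; n=5 → 3.
Total orbitals: 1 + 3 = 4.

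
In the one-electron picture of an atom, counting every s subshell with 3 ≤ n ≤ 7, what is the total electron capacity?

10

An s subshell (ℓ = 0) exists for every n ≥ 1, so shells n = 3, 4, 5, 6, 7 each contribute one — 5 subshells.
Since each s subshell holds 2(2·0+1) = 2 electrons, the total is 5 × 2 = 10.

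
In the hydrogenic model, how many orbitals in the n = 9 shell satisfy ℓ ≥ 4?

With n = 9 the allowed ℓ are 0, 1, …, 8.
Orbitals with ℓ ≥ 4, by ℓ: ℓ=4 → 9; ℓ=5 → 11; ℓ=6 → 13; ℓ=7 → 15; ℓ=8 → 17.
Total orbitals: 9 + 11 + 13 + 15 + 17 = 65.

65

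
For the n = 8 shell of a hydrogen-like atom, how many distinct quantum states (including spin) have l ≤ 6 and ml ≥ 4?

12

For n = 8, l ranges over 0 … 7.
Per l-value: l=4 → 1; l=5 → 2; l=6 → 3.
Orbitals: 1 + 2 + 3 = 6. Each orbital carries two spin states, so 6 × 2 = 12 states.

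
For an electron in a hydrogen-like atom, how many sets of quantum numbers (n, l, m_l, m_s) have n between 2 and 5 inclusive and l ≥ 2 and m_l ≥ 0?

Count contributing orbitals for each principal shell:
n=3 → 3; n=4 → 7; n=5 → 12.
Orbitals: 3 + 7 + 12 = 22. Including both spin states (m_s = ±1/2) gives 2 × 22 = 44 states.

44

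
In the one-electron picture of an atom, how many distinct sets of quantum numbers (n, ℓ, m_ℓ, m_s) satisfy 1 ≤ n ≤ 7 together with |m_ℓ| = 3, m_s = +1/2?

For each n in the range, tally the orbitals obeying |m_ℓ| = 3:
n=4 → 2; n=5 → 4; n=6 → 6; n=7 → 8.
Orbitals: 2 + 4 + 6 + 8 = 20. With m_s fixed to +1/2 there is one state per orbital, so 20 states.

20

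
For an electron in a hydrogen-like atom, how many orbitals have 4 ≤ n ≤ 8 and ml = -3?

15

Work shell by shell — for each n, count the (l, ml) pairs that satisfy ml = -3:
n=4 → 1; n=5 → 2; n=6 → 3; n=7 → 4; n=8 → 5.
Total orbitals: 1 + 2 + 3 + 4 + 5 = 15.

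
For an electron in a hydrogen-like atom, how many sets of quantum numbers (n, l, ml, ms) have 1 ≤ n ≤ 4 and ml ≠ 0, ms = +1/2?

20

Treat each shell separately and count matching orbitals:
n=2 → 2; n=3 → 6; n=4 → 12.
Orbitals: 2 + 6 + 12 = 20. With ms fixed to +1/2 there is one state per orbital, so 20 states.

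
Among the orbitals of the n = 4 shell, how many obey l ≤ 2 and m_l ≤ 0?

For n = 4, l ranges over 0 … 3.
The (l, m_l) pairs meeting l ≤ 2 and m_l ≤ 0 give: l=0 → 1; l=1 → 2; l=2 → 3.
Total orbitals: 1 + 2 + 3 = 6.

6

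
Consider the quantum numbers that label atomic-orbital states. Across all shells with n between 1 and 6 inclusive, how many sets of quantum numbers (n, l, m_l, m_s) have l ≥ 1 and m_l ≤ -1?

70

Per-shell orbital counts meeting the constraint:
n=2 → 1; n=3 → 3; n=4 → 6; n=5 → 10; n=6 → 15.
Orbitals: 1 + 3 + 6 + 10 + 15 = 35. Including both spin states (m_s = ±1/2) gives 2 × 35 = 70 states.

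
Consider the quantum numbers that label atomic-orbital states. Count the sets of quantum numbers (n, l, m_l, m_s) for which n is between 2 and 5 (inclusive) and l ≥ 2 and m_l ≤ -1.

Treat each shell separately and count matching orbitals:
n=3 → 2; n=4 → 5; n=5 → 9.
Orbitals: 2 + 5 + 9 = 16. Including both spin states (m_s = ±1/2) gives 2 × 16 = 32 states.

32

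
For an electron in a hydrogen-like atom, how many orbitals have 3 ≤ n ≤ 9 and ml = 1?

Count contributing orbitals for each principal shell:
n=3 → 2; n=4 → 3; n=5 → 4; n=6 → 5; n=7 → 6; n=8 → 7; n=9 → 8.
Total orbitals: 2 + 3 + 4 + 5 + 6 + 7 + 8 = 35.

35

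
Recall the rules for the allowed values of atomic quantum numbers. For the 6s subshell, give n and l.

n = 6, l = 0

The leading integer gives n = 6; the letter 's' means l = 0.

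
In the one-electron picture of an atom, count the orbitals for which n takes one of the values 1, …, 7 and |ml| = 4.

12

Go shell by shell, enumerating (l, ml) with |ml| = 4:
n=5 → 2; n=6 → 4; n=7 → 6.
Total orbitals: 2 + 4 + 6 = 12.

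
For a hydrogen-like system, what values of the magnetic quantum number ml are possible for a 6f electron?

-3, -2, -1, 0, 1, 2, 3

The 6f subshell has l = 3, and ml takes every integer from −l to +l. With l = 3 that gives the 7 values -3, -2, -1, 0, 1, 2, 3.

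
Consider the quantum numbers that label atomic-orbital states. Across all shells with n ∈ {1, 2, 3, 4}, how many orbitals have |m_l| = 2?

Work shell by shell — for each n, count the (l, m_l) pairs that satisfy |m_l| = 2:
n=3 → 2; n=4 → 4.
Total orbitals: 2 + 4 = 6.

6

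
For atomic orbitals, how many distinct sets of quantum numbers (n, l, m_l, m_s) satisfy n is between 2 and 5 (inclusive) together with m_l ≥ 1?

Go shell by shell, enumerating (l, m_l) with m_l ≥ 1:
n=2 → 1; n=3 → 3; n=4 → 6; n=5 → 10.
Orbitals: 1 + 3 + 6 + 10 = 20. Including both spin states (m_s = ±1/2) gives 2 × 20 = 40 states.

40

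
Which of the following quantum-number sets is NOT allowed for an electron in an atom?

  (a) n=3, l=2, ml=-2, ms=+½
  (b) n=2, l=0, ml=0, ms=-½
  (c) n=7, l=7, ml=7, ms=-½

(c) has l = 7 ≥ n = 7, violating 0 ≤ l ≤ n−1.
The remaining sets (a), (b) satisfy all four rules.

(c)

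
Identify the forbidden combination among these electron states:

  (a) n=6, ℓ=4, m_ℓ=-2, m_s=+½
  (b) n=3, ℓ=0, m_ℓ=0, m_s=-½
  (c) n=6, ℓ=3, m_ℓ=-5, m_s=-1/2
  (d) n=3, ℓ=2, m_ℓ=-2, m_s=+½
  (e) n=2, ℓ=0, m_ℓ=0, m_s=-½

(c) has |m_ℓ| = 5 > ℓ = 3, violating −ℓ ≤ m_ℓ ≤ ℓ.
The remaining sets (a), (b), (d), (e) satisfy all four rules.

(c)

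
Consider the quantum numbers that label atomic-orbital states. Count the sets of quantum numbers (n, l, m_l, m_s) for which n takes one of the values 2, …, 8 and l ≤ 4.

258

Go shell by shell, enumerating (l, m_l) with l ≤ 4:
n=2 → 4; n=3 → 9; n=4 → 16; n=5 → 25; n=6 → 25; n=7 → 25; n=8 → 25.
Orbitals: 4 + 9 + 16 + 25 + 25 + 25 + 25 = 129. Including both spin states (m_s = ±1/2) gives 2 × 129 = 258 states.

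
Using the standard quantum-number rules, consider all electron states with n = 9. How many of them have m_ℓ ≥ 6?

With n = 9 the allowed ℓ are 0, 1, …, 8.
Contributions: ℓ=6 → 1; ℓ=7 → 2; ℓ=8 → 3.
Orbitals: 1 + 2 + 3 = 6. Each orbital carries two spin states, so 6 × 2 = 12 states.

12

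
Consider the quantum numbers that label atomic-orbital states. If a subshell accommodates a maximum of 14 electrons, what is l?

l = 3 (f)

2(2l+1) = 14 ⇒ 2l+1 = 7 ⇒ l = 3.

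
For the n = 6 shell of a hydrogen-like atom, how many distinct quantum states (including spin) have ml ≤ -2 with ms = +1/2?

10

Go through l = 0, …, 5 (the values permitted for n = 6).
Contributions: l=2 → 1; l=3 → 2; l=4 → 3; l=5 → 4.
Orbitals: 1 + 2 + 3 + 4 = 10. With ms fixed to a single value there is one state per orbital, giving 10 states.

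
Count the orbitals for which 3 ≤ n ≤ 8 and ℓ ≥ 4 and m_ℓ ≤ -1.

50

Per-shell orbital counts meeting the constraint:
n=5 → 4; n=6 → 9; n=7 → 15; n=8 → 22.
Total orbitals: 4 + 9 + 15 + 22 = 50.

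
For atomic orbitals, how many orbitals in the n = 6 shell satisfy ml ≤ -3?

6

Go through l = 0, …, 5 (the values permitted for n = 6).
Orbitals with ml ≤ -3, by l: l=3 → 1; l=4 → 2; l=5 → 3.
Total orbitals: 1 + 2 + 3 = 6.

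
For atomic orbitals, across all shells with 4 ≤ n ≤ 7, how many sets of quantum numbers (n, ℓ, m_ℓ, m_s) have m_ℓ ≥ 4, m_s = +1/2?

10

Work shell by shell — for each n, count the (ℓ, m_ℓ) pairs that satisfy m_ℓ ≥ 4:
n=5 → 1; n=6 → 3; n=7 → 6.
Orbitals: 1 + 3 + 6 = 10. With m_s fixed to +1/2 there is one state per orbital, so 10 states.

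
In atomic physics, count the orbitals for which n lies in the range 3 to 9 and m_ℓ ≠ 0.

238

Count contributing orbitals for each principal shell:
n=3 → 6; n=4 → 12; n=5 → 20; n=6 → 30; n=7 → 42; n=8 → 56; n=9 → 72.
Total orbitals: 6 + 12 + 20 + 30 + 42 + 56 + 72 = 238.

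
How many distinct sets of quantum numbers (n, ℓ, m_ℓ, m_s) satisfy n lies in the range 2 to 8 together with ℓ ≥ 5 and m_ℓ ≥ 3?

Go shell by shell, enumerating (ℓ, m_ℓ) with ℓ ≥ 5 and m_ℓ ≥ 3:
n=6 → 3; n=7 → 7; n=8 → 12.
Orbitals: 3 + 7 + 12 = 22. Including both spin states (m_s = ±1/2) gives 2 × 22 = 44 states.

44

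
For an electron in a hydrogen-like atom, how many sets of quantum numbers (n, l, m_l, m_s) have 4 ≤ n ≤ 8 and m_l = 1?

Per-shell orbital counts meeting the constraint:
n=4 → 3; n=5 → 4; n=6 → 5; n=7 → 6; n=8 → 7.
Orbitals: 3 + 4 + 5 + 6 + 7 = 25. Including both spin states (m_s = ±1/2) gives 2 × 25 = 50 states.

50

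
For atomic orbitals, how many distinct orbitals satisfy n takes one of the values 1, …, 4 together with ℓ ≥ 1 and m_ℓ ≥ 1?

10

Work shell by shell — for each n, count the (ℓ, m_ℓ) pairs that satisfy ℓ ≥ 1 and m_ℓ ≥ 1:
n=2 → 1; n=3 → 3; n=4 → 6.
Total orbitals: 1 + 3 + 6 = 10.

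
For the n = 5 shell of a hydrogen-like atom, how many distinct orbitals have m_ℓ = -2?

3

For n = 5, ℓ ranges over 0 … 4.
Contributions: ℓ=2 → 1; ℓ=3 → 1; ℓ=4 → 1.
Total orbitals: 1 + 1 + 1 = 3.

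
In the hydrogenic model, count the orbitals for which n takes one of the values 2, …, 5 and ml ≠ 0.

40

Work shell by shell — for each n, count the (l, ml) pairs that satisfy ml ≠ 0:
n=2 → 2; n=3 → 6; n=4 → 12; n=5 → 20.
Total orbitals: 2 + 6 + 12 + 20 = 40.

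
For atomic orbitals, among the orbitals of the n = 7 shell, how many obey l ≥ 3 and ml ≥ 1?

18

With n = 7 the allowed l are 0, 1, …, 6.
Contributions: l=3 → 3; l=4 → 4; l=5 → 5; l=6 → 6.
Total orbitals: 3 + 4 + 5 + 6 = 18.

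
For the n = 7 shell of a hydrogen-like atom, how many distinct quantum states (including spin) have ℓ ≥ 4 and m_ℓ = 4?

6

Orbitals with ℓ ≥ 4 and m_ℓ = 4, by ℓ: ℓ=4 → 1; ℓ=5 → 1; ℓ=6 → 1.
Orbitals: 1 + 1 + 1 = 3. Each orbital carries two spin states, so 3 × 2 = 6 states.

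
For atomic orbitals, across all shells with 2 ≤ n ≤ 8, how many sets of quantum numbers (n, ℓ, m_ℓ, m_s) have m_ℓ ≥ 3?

70

For each n in the range, tally the orbitals obeying m_ℓ ≥ 3:
n=4 → 1; n=5 → 3; n=6 → 6; n=7 → 10; n=8 → 15.
Orbitals: 1 + 3 + 6 + 10 + 15 = 35. Including both spin states (m_s = ±1/2) gives 2 × 35 = 70 states.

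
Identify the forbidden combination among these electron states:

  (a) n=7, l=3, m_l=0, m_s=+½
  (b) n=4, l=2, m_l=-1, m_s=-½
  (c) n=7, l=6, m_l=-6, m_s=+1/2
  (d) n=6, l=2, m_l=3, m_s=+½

(d)

(d) has |m_l| = 3 > l = 2, violating −l ≤ m_l ≤ l.
The remaining sets (a), (b), (c) satisfy all four rules.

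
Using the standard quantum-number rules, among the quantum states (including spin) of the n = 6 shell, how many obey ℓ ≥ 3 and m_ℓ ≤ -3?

12

Go through ℓ = 0, …, 5 (the values permitted for n = 6).
The (ℓ, m_ℓ) pairs meeting ℓ ≥ 3 and m_ℓ ≤ -3 give: ℓ=3 → 1; ℓ=4 → 2; ℓ=5 → 3.
Orbitals: 1 + 2 + 3 = 6. Each orbital carries two spin states, so 6 × 2 = 12 states.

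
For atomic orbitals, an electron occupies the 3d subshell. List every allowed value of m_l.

-2, -1, 0, 1, 2

The 3d subshell has l = 2, and m_l takes every integer from −l to +l. With l = 2 that gives the 5 values -2, -1, 0, 1, 2.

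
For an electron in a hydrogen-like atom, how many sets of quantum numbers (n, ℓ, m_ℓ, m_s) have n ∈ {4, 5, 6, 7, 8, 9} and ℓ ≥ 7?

Treat each shell separately and count matching orbitals:
n=8 → 15; n=9 → 32.
Orbitals: 15 + 32 = 47. Including both spin states (m_s = ±1/2) gives 2 × 47 = 94 states.

94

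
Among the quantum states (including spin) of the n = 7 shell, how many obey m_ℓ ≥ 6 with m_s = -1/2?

1

With n = 7 the allowed ℓ are 0, 1, …, 6.
The (ℓ, m_ℓ) pairs meeting m_ℓ ≥ 6 give: ℓ=6 → 1.
Orbitals: 1. With m_s fixed to a single value there is one state per orbital, giving 1 state.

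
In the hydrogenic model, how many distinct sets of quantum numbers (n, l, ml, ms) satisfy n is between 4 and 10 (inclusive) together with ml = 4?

42

Work shell by shell — for each n, count the (l, ml) pairs that satisfy ml = 4:
n=5 → 1; n=6 → 2; n=7 → 3; n=8 → 4; n=9 → 5; n=10 → 6.
Orbitals: 1 + 2 + 3 + 4 + 5 + 6 = 21. Including both spin states (ms = ±1/2) gives 2 × 21 = 42 states.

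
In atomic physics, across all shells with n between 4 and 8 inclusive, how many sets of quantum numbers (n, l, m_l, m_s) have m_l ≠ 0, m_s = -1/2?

Work shell by shell — for each n, count the (l, m_l) pairs that satisfy m_l ≠ 0:
n=4 → 12; n=5 → 20; n=6 → 30; n=7 → 42; n=8 → 56.
Orbitals: 12 + 20 + 30 + 42 + 56 = 160. With m_s fixed to -1/2 there is one state per orbital, so 160 states.

160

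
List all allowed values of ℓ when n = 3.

0, 1, 2

ℓ is an integer with 0 ≤ ℓ ≤ n−1, so for n = 3: ℓ = 0, 1, 2.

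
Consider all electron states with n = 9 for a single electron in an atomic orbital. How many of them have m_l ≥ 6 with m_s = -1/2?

Per l-value: l=6 → 1; l=7 → 2; l=8 → 3.
Orbitals: 1 + 2 + 3 = 6. With m_s fixed to a single value there is one state per orbital, giving 6 states.

6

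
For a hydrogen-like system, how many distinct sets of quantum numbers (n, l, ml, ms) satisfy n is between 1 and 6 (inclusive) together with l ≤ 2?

82

Work shell by shell — for each n, count the (l, ml) pairs that satisfy l ≤ 2:
n=1 → 1; n=2 → 4; n=3 → 9; n=4 → 9; n=5 → 9; n=6 → 9.
Orbitals: 1 + 4 + 9 + 9 + 9 + 9 = 41. Including both spin states (ms = ±1/2) gives 2 × 41 = 82 states.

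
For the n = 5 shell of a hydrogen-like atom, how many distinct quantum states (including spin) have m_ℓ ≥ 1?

20

For n = 5, ℓ ranges over 0 … 4.
Orbitals with m_ℓ ≥ 1, by ℓ: ℓ=1 → 1; ℓ=2 → 2; ℓ=3 → 3; ℓ=4 → 4.
Orbitals: 1 + 2 + 3 + 4 = 10. Each orbital carries two spin states, so 10 × 2 = 20 states.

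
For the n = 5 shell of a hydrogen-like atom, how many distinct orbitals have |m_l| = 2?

The (l, m_l) pairs meeting |m_l| = 2 give: l=2 → 2; l=3 → 2; l=4 → 2.
Total orbitals: 2 + 2 + 2 = 6.

6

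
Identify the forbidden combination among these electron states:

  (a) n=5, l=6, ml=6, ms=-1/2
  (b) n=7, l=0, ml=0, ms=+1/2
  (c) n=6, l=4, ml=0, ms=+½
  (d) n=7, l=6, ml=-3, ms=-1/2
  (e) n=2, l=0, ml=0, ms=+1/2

(a) has l = 6 ≥ n = 5, violating 0 ≤ l ≤ n−1.
The remaining sets (b), (c), (d), (e) satisfy all four rules.

(a)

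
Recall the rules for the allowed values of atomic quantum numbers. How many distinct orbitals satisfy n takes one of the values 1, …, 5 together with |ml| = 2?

Go shell by shell, enumerating (l, ml) with |ml| = 2:
n=3 → 2; n=4 → 4; n=5 → 6.
Total orbitals: 2 + 4 + 6 = 12.

12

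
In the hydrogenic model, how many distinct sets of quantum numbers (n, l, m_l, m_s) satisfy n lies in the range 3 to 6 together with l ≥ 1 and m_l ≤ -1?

Per-shell orbital counts meeting the constraint:
n=3 → 3; n=4 → 6; n=5 → 10; n=6 → 15.
Orbitals: 3 + 6 + 10 + 15 = 34. Including both spin states (m_s = ±1/2) gives 2 × 34 = 68 states.

68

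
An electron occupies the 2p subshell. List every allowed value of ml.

-1, 0, 1

The 2p subshell has l = 1, and ml takes every integer from −l to +l. With l = 1 that gives the 3 values -1, 0, 1.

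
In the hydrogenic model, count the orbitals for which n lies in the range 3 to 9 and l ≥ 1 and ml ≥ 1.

Work shell by shell — for each n, count the (l, ml) pairs that satisfy l ≥ 1 and ml ≥ 1:
n=3 → 3; n=4 → 6; n=5 → 10; n=6 → 15; n=7 → 21; n=8 → 28; n=9 → 36.
Total orbitals: 3 + 6 + 10 + 15 + 21 + 28 + 36 = 119.

119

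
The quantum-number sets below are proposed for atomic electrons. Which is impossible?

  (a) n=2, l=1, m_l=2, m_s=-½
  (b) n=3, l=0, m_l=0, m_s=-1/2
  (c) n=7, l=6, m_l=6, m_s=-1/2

(a) has |m_l| = 2 > l = 1, violating −l ≤ m_l ≤ l.
The remaining sets (b), (c) satisfy all four rules.

(a)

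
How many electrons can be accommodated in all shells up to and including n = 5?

Total orbitals = 1² + 2² + 3² + 4² + 5² = 55. Doubling for spin gives 110 electrons.

110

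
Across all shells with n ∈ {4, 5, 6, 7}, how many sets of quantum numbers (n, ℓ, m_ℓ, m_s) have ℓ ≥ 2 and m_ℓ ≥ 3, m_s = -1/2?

Treat each shell separately and count matching orbitals:
n=4 → 1; n=5 → 3; n=6 → 6; n=7 → 10.
Orbitals: 1 + 3 + 6 + 10 = 20. With m_s fixed to -1/2 there is one state per orbital, so 20 states.

20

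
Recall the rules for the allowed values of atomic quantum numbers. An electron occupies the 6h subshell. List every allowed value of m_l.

The 6h subshell has l = 5, and m_l takes every integer from −l to +l. With l = 5 that gives the 11 values -5, -4, -3, -2, -1, 0, 1, 2, 3, 4, 5.

-5, -4, -3, -2, -1, 0, 1, 2, 3, 4, 5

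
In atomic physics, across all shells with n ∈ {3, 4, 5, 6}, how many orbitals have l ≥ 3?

For each n in the range, tally the orbitals obeying l ≥ 3:
n=4 → 7; n=5 → 16; n=6 → 27.
Total orbitals: 7 + 16 + 27 = 50.

50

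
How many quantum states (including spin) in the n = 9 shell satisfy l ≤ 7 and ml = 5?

The (l, ml) pairs meeting l ≤ 7 and ml = 5 give: l=5 → 1; l=6 → 1; l=7 → 1.
Orbitals: 1 + 1 + 1 = 3. Each orbital carries two spin states, so 3 × 2 = 6 states.

6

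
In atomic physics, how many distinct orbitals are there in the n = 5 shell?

25

The n = 5 shell contains n² = 5² = 25 orbitals.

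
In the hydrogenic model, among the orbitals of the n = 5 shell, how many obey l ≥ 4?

Go through l = 0, …, 4 (the values permitted for n = 5).
The (l, m_l) pairs meeting l ≥ 4 give: l=4 → 9.
Total orbitals: 9.

9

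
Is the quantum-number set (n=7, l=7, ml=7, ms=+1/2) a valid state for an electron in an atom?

No

The orbital quantum number must satisfy 0 ≤ l ≤ n−1. With n = 7 the allowed l values are 0, 1, 2, 3, 4, 5, 6, so l = 7 is out of range.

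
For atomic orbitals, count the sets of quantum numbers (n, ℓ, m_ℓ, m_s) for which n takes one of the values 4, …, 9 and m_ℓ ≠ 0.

Go shell by shell, enumerating (ℓ, m_ℓ) with m_ℓ ≠ 0:
n=4 → 12; n=5 → 20; n=6 → 30; n=7 → 42; n=8 → 56; n=9 → 72.
Orbitals: 12 + 20 + 30 + 42 + 56 + 72 = 232. Including both spin states (m_s = ±1/2) gives 2 × 232 = 464 states.

464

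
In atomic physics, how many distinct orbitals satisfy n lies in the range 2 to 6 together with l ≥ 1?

85

For each n in the range, tally the orbitals obeying l ≥ 1:
n=2 → 3; n=3 → 8; n=4 → 15; n=5 → 24; n=6 → 35.
Total orbitals: 3 + 8 + 15 + 24 + 35 = 85.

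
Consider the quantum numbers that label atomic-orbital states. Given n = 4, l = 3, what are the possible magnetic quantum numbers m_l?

m_l takes every integer from −l to +l. With l = 3 that gives the 7 values -3, -2, -1, 0, 1, 2, 3.

-3, -2, -1, 0, 1, 2, 3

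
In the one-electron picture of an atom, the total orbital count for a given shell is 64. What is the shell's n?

n² = 64 ⇒ n = 8.

n = 8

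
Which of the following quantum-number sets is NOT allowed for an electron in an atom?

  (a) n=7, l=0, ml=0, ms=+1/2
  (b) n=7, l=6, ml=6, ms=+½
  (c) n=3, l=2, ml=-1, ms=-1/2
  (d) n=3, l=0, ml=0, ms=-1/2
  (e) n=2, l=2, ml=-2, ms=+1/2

(e)

(e) has l = 2 ≥ n = 2, violating 0 ≤ l ≤ n−1.
The remaining sets (a), (b), (c), (d) satisfy all four rules.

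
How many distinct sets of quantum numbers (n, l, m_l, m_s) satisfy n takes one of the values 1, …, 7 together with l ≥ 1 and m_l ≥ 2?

70

Go shell by shell, enumerating (l, m_l) with l ≥ 1 and m_l ≥ 2:
n=3 → 1; n=4 → 3; n=5 → 6; n=6 → 10; n=7 → 15.
Orbitals: 1 + 3 + 6 + 10 + 15 = 35. Including both spin states (m_s = ±1/2) gives 2 × 35 = 70 states.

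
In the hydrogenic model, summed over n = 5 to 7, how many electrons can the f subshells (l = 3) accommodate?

An f subshell (l = 3) exists for every n ≥ 4, so shells n = 5, 6, 7 each contribute one — 3 subshells.
Since each f subshell holds 2(2·3+1) = 14 electrons, the total is 3 × 14 = 42.

42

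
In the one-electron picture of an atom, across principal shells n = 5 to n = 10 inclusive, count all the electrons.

710

Shell n has n² orbitals: 5²=25 + 6²=36 + 7²=49 + 8²=64 + 9²=81 + 10²=100 = 355 orbitals.
Two spin states per orbital: 2 × 355 = 710 electrons.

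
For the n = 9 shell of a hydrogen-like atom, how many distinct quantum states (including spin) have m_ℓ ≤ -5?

20

For n = 9, ℓ ranges over 0 … 8.
Orbitals with m_ℓ ≤ -5, by ℓ: ℓ=5 → 1; ℓ=6 → 2; ℓ=7 → 3; ℓ=8 → 4.
Orbitals: 1 + 2 + 3 + 4 = 10. Each orbital carries two spin states, so 10 × 2 = 20 states.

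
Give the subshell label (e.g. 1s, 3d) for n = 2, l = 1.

l = 1 corresponds to the letter 'p', so the subshell is 2p.

2p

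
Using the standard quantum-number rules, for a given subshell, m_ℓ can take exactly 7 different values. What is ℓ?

m_ℓ ranges over 2ℓ+1 integers, so 2ℓ+1 = 7 ⇒ ℓ = 3.

ℓ = 3 (f)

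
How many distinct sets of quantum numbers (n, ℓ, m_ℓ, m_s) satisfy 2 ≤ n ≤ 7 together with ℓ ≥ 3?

180

Per-shell orbital counts meeting the constraint:
n=4 → 7; n=5 → 16; n=6 → 27; n=7 → 40.
Orbitals: 7 + 16 + 27 + 40 = 90. Including both spin states (m_s = ±1/2) gives 2 × 90 = 180 states.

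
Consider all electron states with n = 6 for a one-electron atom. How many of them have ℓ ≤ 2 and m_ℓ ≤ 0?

For n = 6, ℓ ranges over 0 … 5.
The (ℓ, m_ℓ) pairs meeting ℓ ≤ 2 and m_ℓ ≤ 0 give: ℓ=0 → 1; ℓ=1 → 2; ℓ=2 → 3.
Orbitals: 1 + 2 + 3 = 6. Each orbital carries two spin states, so 6 × 2 = 12 states.

12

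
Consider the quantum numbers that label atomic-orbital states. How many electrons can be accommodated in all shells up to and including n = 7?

280

Total orbitals = 1² + 2² + 3² + 4² + 5² + 6² + 7² = 140. Doubling for spin gives 280 electrons.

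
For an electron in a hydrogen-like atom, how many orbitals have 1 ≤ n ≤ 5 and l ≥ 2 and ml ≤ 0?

22

Per-shell orbital counts meeting the constraint:
n=3 → 3; n=4 → 7; n=5 → 12.
Total orbitals: 3 + 7 + 12 = 22.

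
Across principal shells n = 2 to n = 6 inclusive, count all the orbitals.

90

Shell n has n² orbitals: 2²=4 + 3²=9 + 4²=16 + 5²=25 + 6²=36 = 90 orbitals.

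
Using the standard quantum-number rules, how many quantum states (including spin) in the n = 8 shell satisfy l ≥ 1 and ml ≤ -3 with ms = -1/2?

15

Go through l = 0, …, 7 (the values permitted for n = 8).
Per l-value: l=3 → 1; l=4 → 2; l=5 → 3; l=6 → 4; l=7 → 5.
Orbitals: 1 + 2 + 3 + 4 + 5 = 15. With ms fixed to a single value there is one state per orbital, giving 15 states.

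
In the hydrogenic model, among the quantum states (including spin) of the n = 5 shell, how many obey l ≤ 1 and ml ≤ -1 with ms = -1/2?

1

For n = 5, l ranges over 0 … 4.
Per l-value: l=1 → 1.
Orbitals: 1. With ms fixed to a single value there is one state per orbital, giving 1 state.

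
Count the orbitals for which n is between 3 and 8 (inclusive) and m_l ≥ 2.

56

Work shell by shell — for each n, count the (l, m_l) pairs that satisfy m_l ≥ 2:
n=3 → 1; n=4 → 3; n=5 → 6; n=6 → 10; n=7 → 15; n=8 → 21.
Total orbitals: 1 + 3 + 6 + 10 + 15 + 21 = 56.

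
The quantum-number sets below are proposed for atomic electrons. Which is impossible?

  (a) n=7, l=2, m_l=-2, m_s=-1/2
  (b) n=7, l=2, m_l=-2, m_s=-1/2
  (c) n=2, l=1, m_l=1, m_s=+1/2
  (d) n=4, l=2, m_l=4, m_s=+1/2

(d) has |m_l| = 4 > l = 2, violating −l ≤ m_l ≤ l.
The remaining sets (a), (b), (c) satisfy all four rules.

(d)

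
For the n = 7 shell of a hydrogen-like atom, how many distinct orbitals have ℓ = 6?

13

Go through ℓ = 0, …, 6 (the values permitted for n = 7).
Orbitals with ℓ = 6, by ℓ: ℓ=6 → 13.
Total orbitals: 13.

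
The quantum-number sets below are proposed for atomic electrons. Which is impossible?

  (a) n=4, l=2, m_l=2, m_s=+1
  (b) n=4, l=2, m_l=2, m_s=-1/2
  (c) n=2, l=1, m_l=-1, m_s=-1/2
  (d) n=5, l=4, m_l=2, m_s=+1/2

(a) has m_s = +1, but an electron's spin must be ±1/2.
The remaining sets (b), (c), (d) satisfy all four rules.

(a)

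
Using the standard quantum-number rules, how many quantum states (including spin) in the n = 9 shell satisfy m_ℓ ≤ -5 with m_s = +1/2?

The n = 9 shell has ℓ = 0 through 8; check each.
Per ℓ-value: ℓ=5 → 1; ℓ=6 → 2; ℓ=7 → 3; ℓ=8 → 4.
Orbitals: 1 + 2 + 3 + 4 = 10. With m_s fixed to a single value there is one state per orbital, giving 10 states.

10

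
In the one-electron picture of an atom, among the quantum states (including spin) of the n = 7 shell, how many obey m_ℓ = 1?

12

Go through ℓ = 0, …, 6 (the values permitted for n = 7).
Per ℓ-value: ℓ=1 → 1; ℓ=2 → 1; ℓ=3 → 1; ℓ=4 → 1; ℓ=5 → 1; ℓ=6 → 1.
Orbitals: 1 + 1 + 1 + 1 + 1 + 1 = 6. Each orbital carries two spin states, so 6 × 2 = 12 states.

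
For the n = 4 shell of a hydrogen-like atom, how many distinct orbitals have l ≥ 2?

Per l-value: l=2 → 5; l=3 → 7.
Total orbitals: 5 + 7 = 12.

12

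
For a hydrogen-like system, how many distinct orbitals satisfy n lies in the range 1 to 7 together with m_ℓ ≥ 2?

35

Work shell by shell — for each n, count the (ℓ, m_ℓ) pairs that satisfy m_ℓ ≥ 2:
n=3 → 1; n=4 → 3; n=5 → 6; n=6 → 10; n=7 → 15.
Total orbitals: 1 + 3 + 6 + 10 + 15 = 35.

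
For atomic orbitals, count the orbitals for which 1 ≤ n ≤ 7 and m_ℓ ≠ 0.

112

Per-shell orbital counts meeting the constraint:
n=2 → 2; n=3 → 6; n=4 → 12; n=5 → 20; n=6 → 30; n=7 → 42.
Total orbitals: 2 + 6 + 12 + 20 + 30 + 42 = 112.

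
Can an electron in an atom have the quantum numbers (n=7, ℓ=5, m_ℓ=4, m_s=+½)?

n = 7 is a positive integer. ℓ = 5 satisfies 0 ≤ ℓ ≤ n−1 = 6. m_ℓ = 4 lies in the range −ℓ … +ℓ (here −5 … 5). m_s = +1/2 is one of ±1/2.
All four constraints are satisfied.

Allowed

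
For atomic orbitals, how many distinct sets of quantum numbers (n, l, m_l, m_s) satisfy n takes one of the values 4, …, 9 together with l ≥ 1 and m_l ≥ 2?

Per-shell orbital counts meeting the constraint:
n=4 → 3; n=5 → 6; n=6 → 10; n=7 → 15; n=8 → 21; n=9 → 28.
Orbitals: 3 + 6 + 10 + 15 + 21 + 28 = 83. Including both spin states (m_s = ±1/2) gives 2 × 83 = 166 states.

166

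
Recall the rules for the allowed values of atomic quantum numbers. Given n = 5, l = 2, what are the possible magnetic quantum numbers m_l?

-2, -1, 0, 1, 2

m_l takes every integer from −l to +l. With l = 2 that gives the 5 values -2, -1, 0, 1, 2.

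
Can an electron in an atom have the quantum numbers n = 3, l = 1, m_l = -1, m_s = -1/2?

n = 3 is a positive integer. l = 1 satisfies 0 ≤ l ≤ n−1 = 2. m_l = -1 lies in the range −l … +l (here −1 … 1). m_s = -1/2 is one of ±1/2.
All four constraints are satisfied.

Yes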